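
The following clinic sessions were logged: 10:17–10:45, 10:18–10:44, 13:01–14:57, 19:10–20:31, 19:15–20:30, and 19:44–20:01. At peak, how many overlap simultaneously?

3

Sweep endpoints in order; track running count of active intervals.
Peak of 3 reached at 19:44.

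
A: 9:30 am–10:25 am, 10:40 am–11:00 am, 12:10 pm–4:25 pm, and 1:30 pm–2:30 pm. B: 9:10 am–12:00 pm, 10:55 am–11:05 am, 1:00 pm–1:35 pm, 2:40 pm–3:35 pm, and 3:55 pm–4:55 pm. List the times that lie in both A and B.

Merge the first list: 9:30 am–10:25 am, 10:40 am–11:00 am, 12:10 pm–4:25 pm.
Merge the second list: 9:10 am–12:00 pm, 1:00 pm–1:35 pm, 2:40 pm–3:35 pm, 3:55 pm–4:55 pm.
9:30 am–10:25 am ∩ B → 9:30 am–10:25 am.
10:40 am–11:00 am ∩ B → 10:40 am–11:00 am.
12:10 pm–4:25 pm ∩ B → 1:00 pm–1:35 pm, 2:40 pm–3:35 pm, 3:55 pm–4:25 pm.

9:30 am–10:25 am, 10:40 am–11:00 am, 1:00 pm–1:35 pm, 2:40 pm–3:35 pm, 3:55 pm–4:25 pm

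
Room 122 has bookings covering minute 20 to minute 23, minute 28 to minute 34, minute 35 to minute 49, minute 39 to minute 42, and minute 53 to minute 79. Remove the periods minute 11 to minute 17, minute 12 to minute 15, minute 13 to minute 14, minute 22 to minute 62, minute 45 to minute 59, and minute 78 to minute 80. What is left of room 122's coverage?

minute 20 to minute 22, minute 62 to minute 78

First set merges to minute 20 to minute 23, minute 28 to minute 34, minute 35 to minute 49, minute 53 to minute 79.
Second set merges to minute 11 to minute 17, minute 22 to minute 62, minute 78 to minute 80.
minute 20 to minute 23 minus B → minute 20 to minute 22.
minute 28 to minute 34: fully covered by B → removed.
minute 35 to minute 49: fully covered by B → removed.
minute 53 to minute 79 minus B → minute 62 to minute 78.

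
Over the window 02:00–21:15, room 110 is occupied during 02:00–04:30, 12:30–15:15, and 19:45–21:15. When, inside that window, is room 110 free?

04:30–12:30, 15:15–19:45

Covered (merged): 02:00–04:30, 12:30–15:15, 19:45–21:15.
Complement within 02:00–21:15: 04:30–12:30, 15:15–19:45.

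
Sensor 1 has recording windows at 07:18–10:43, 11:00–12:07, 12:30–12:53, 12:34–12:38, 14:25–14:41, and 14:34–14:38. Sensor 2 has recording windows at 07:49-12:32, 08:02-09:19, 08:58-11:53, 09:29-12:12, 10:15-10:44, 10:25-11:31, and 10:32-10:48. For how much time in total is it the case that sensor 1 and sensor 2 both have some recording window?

First set merges to 07:18–10:43, 11:00–12:07, 12:30–12:53, 14:25–14:41.
Second set merges to 07:49–12:32.
A ∩ B = 07:49–10:43, 11:00–12:07, 12:30–12:32.
Total: 2 h 54 min + 1 h 7 min + 2 min = 4 h 3 min.

4 h 3 min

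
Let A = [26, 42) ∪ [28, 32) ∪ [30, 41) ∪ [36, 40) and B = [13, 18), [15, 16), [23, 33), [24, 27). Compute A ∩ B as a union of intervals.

[26, 33)

A, merged: [26, 42).
B, merged: [13, 18), [23, 33).
[26, 42) ∩ B → [26, 33).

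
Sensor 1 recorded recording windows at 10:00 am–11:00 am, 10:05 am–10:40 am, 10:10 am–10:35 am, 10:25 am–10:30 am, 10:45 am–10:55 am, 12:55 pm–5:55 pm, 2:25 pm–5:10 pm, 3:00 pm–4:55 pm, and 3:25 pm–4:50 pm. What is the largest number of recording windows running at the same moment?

Sweep endpoints in order; track running count of active intervals.
Peak of 4 reached at 10:25 am.

4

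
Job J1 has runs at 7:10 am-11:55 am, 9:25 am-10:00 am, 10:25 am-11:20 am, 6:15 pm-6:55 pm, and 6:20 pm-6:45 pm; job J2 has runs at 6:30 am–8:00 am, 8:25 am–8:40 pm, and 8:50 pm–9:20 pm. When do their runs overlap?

A, merged: 7:10 am-11:55 am, 6:15 pm-6:55 pm.
7:10 am-11:55 am meets the second set on 7:10 am-8:00 am, 8:25 am-11:55 am.
6:15 pm-6:55 pm meets the second set on 6:15 pm-6:55 pm.

7:10 am-8:00 am, 8:25 am-11:55 am, 6:15 pm-6:55 pm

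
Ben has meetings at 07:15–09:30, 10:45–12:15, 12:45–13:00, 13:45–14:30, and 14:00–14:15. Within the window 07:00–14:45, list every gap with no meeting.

The merged coverage is 07:15–09:30, 10:45–12:15, 12:45–13:00, 13:45–14:30.
Uncovered inside 07:00–14:45: 07:00–07:15, 09:30–10:45, 12:15–12:45, 13:00–13:45, 14:30–14:45.

07:00–07:15, 09:30–10:45, 12:15–12:45, 13:00–13:45, 14:30–14:45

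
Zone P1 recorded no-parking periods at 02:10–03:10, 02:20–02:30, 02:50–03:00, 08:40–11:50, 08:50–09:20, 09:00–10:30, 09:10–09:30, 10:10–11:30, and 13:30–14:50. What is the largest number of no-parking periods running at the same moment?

Walk the sorted start/end points keeping a running depth.
The depth first hits 4 at 09:10.

4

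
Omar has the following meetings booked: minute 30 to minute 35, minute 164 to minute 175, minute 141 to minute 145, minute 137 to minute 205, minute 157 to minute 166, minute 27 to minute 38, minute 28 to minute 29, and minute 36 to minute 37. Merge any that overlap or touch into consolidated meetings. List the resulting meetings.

Sort by start: minute 27 to minute 38, minute 28 to minute 29, minute 30 to minute 35, minute 36 to minute 37, minute 137 to minute 205, minute 141 to minute 145, minute 157 to minute 166, minute 164 to minute 175.
minute 28 to minute 29 overlaps/touches minute 27 to minute 38 → extend to minute 27 to minute 38.
minute 30 to minute 35 overlaps/touches minute 27 to minute 38 → extend to minute 27 to minute 38.
minute 36 to minute 37 overlaps/touches minute 27 to minute 38 → extend to minute 27 to minute 38.
minute 137 to minute 205 is disjoint → start new block.
minute 141 to minute 145 overlaps/touches minute 137 to minute 205 → extend to minute 137 to minute 205.
minute 157 to minute 166 overlaps/touches minute 137 to minute 205 → extend to minute 137 to minute 205.
minute 164 to minute 175 overlaps/touches minute 137 to minute 205 → extend to minute 137 to minute 205.

minute 27 to minute 38, minute 137 to minute 205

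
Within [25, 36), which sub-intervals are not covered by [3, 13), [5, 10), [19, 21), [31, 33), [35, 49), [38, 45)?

The merged coverage is [3, 13), [19, 21), [31, 33), [35, 49).
Uncovered inside [25, 36): [25, 31), [33, 35).

[25, 31) ∪ [33, 35)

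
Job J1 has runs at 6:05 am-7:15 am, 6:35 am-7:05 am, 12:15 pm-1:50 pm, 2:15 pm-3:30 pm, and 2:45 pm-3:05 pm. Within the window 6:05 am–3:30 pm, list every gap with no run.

The merged coverage is 6:05 am-7:15 am, 12:15 pm-1:50 pm, 2:15 pm-3:30 pm.
Complement within 6:05 am-3:30 pm: 7:15 am-12:15 pm, 1:50 pm-2:15 pm.

7:15 am-12:15 pm, 1:50 pm-2:15 pm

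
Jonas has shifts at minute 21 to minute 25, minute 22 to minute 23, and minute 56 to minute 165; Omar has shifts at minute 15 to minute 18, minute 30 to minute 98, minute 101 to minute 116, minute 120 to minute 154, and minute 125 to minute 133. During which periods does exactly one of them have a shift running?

Merge the first list: minute 21 to minute 25, minute 56 to minute 165.
Merge the second list: minute 15 to minute 18, minute 30 to minute 98, minute 101 to minute 116, minute 120 to minute 154.
A \ B = minute 21 to minute 25, minute 98 to minute 101, minute 116 to minute 120, minute 154 to minute 165.
B \ A = minute 15 to minute 18, minute 30 to minute 56.
Union of the two gives the symmetric difference.

minute 15 to minute 18, minute 21 to minute 25, minute 30 to minute 56, minute 98 to minute 101, minute 116 to minute 120, minute 154 to minute 165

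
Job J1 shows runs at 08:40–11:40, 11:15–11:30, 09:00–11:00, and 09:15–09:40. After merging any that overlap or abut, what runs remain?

08:40–11:40

Sort by start: 08:40–11:40, 09:00–11:00, 09:15–09:40, 11:15–11:30.
09:00–11:00 overlaps/touches 08:40–11:40 → extend to 08:40–11:40.
09:15–09:40 overlaps/touches 08:40–11:40 → extend to 08:40–11:40.
11:15–11:30 overlaps/touches 08:40–11:40 → extend to 08:40–11:40.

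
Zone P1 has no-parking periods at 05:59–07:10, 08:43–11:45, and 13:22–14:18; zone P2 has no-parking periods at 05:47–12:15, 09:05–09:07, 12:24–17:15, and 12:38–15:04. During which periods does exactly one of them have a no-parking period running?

Merge the second list: 05:47–12:15, 12:24–17:15.
Only in the first: none.
Only in the second: 05:47–05:59, 07:10–08:43, 11:45–12:15, 12:24–13:22, 14:18–17:15.
Together these are the periods covered by exactly one.

05:47–05:59, 07:10–08:43, 11:45–12:15, 12:24–13:22, 14:18–17:15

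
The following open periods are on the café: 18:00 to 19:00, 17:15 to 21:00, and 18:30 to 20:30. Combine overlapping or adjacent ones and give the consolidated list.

Sort by start: 17:15-21:00, 18:00-19:00, 18:30-20:30.
18:00-19:00 overlaps/touches 17:15-21:00 → extend to 17:15-21:00.
18:30-20:30 overlaps/touches 17:15-21:00 → extend to 17:15-21:00.

17:15-21:00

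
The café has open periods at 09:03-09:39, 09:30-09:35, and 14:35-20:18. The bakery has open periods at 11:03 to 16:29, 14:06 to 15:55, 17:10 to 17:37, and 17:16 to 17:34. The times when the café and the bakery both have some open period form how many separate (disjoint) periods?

Merge the first list: 09:03–09:39, 14:35–20:18.
Merge the second list: 11:03–16:29, 17:10–17:37.
A ∩ B = 14:35–16:29, 17:10–17:37.
That is 2 disjoint pieces.

2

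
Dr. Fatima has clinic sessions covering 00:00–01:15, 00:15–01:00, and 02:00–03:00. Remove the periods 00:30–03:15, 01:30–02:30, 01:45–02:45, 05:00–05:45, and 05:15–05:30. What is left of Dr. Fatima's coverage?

First set merges to 00:00-01:15, 02:00-03:00.
Second set merges to 00:30-03:15, 05:00-05:45.
00:00-01:15 \ B = 00:00-00:30.
02:00-03:00: entirely removed.

00:00-00:30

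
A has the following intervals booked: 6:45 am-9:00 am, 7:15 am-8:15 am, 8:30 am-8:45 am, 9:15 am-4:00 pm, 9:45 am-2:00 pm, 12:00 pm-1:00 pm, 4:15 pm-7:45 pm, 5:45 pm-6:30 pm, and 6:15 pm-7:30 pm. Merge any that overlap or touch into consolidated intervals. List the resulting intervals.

7:15 am-8:15 am overlaps/touches 6:45 am-9:00 am → extend to 6:45 am-9:00 am.
8:30 am-8:45 am overlaps/touches 6:45 am-9:00 am → extend to 6:45 am-9:00 am.
9:15 am-4:00 pm is disjoint → start new block.
9:45 am-2:00 pm overlaps/touches 9:15 am-4:00 pm → extend to 9:15 am-4:00 pm.
12:00 pm-1:00 pm overlaps/touches 9:15 am-4:00 pm → extend to 9:15 am-4:00 pm.
4:15 pm-7:45 pm is disjoint → start new block.
5:45 pm-6:30 pm overlaps/touches 4:15 pm-7:45 pm → extend to 4:15 pm-7:45 pm.
6:15 pm-7:30 pm overlaps/touches 4:15 pm-7:45 pm → extend to 4:15 pm-7:45 pm.

6:45 am-9:00 am, 9:15 am-4:00 pm, 4:15 pm-7:45 pm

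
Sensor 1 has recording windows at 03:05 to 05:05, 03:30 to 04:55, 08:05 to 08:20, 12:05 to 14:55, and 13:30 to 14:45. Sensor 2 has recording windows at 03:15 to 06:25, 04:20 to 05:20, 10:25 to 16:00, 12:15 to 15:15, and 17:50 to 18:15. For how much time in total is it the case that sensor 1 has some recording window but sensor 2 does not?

First set merges to 03:05–05:05, 08:05–08:20, 12:05–14:55.
Second set merges to 03:15–06:25, 10:25–16:00, 17:50–18:15.
A \ B = 03:05–03:15, 08:05–08:20.
Total: 10 min + 15 min = 25 min.

25 min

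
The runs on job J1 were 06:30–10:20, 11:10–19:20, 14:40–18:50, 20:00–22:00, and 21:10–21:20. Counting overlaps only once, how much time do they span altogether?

14 h

Merged: 06:30–10:20, 11:10–19:20, 20:00–22:00.
Lengths: 3 h 50 min + 8 h 10 min + 2 h = 14 h.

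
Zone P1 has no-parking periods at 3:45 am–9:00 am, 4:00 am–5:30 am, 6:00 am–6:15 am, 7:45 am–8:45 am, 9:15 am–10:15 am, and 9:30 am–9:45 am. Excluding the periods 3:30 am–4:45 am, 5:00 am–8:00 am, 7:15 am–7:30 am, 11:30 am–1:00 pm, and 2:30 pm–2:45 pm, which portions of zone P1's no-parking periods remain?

A, merged: 3:45 am–9:00 am, 9:15 am–10:15 am.
B, merged: 3:30 am–4:45 am, 5:00 am–8:00 am, 11:30 am–1:00 pm, 2:30 pm–2:45 pm.
3:45 am–9:00 am minus B → 4:45 am–5:00 am, 8:00 am–9:00 am.
9:15 am–10:15 am: no B overlap → unchanged.

4:45 am–5:00 am, 8:00 am–9:00 am, 9:15 am–10:15 am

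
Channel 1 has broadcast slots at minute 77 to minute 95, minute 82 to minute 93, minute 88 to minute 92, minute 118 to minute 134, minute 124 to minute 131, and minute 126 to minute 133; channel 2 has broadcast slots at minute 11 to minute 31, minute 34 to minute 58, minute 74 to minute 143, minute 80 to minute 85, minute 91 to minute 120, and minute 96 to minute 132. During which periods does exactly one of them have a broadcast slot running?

Merge the first list: minute 77 to minute 95, minute 118 to minute 134.
Merge the second list: minute 11 to minute 31, minute 34 to minute 58, minute 74 to minute 143.
A \ B = none.
B \ A = minute 11 to minute 31, minute 34 to minute 58, minute 74 to minute 77, minute 95 to minute 118, minute 134 to minute 143.
Union of the two gives the symmetric difference.

minute 11 to minute 31, minute 34 to minute 58, minute 74 to minute 77, minute 95 to minute 118, minute 134 to minute 143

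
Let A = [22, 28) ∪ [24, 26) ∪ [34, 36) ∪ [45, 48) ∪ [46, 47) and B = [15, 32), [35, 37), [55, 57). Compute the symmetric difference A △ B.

Merge the first list: [22, 28), [34, 36), [45, 48).
A but not B: [34, 35), [45, 48).
B but not A: [15, 22), [28, 32), [36, 37), [55, 57).
Combining gives A △ B.

[15, 22) ∪ [28, 32) ∪ [34, 35) ∪ [36, 37) ∪ [45, 48) ∪ [55, 57)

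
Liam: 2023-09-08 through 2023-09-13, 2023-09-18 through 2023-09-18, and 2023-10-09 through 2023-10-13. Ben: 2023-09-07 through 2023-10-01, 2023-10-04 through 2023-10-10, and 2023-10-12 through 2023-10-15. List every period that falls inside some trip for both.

2023-09-08 through 2023-09-13 meets the second set on 2023-09-08 through 2023-09-13.
2023-09-18 through 2023-09-18 meets the second set on 2023-09-18 through 2023-09-18.
2023-10-09 through 2023-10-13 meets the second set on 2023-10-09 through 2023-10-10, 2023-10-12 through 2023-10-13.

2023-09-08 through 2023-09-13, 2023-09-18 through 2023-09-18, 2023-10-09 through 2023-10-10, 2023-10-12 through 2023-10-13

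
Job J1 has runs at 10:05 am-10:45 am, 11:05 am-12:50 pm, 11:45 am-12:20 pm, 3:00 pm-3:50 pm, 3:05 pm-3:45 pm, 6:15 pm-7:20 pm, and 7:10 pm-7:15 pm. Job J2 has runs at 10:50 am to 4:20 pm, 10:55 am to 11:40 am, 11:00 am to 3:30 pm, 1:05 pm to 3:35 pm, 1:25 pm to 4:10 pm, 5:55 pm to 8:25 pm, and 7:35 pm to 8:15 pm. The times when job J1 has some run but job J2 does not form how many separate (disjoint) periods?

First set merges to 10:05 am–10:45 am, 11:05 am–12:50 pm, 3:00 pm–3:50 pm, 6:15 pm–7:20 pm.
Second set merges to 10:50 am–4:20 pm, 5:55 pm–8:25 pm.
A \ B = 10:05 am–10:45 am.
That is 1 disjoint piece.

1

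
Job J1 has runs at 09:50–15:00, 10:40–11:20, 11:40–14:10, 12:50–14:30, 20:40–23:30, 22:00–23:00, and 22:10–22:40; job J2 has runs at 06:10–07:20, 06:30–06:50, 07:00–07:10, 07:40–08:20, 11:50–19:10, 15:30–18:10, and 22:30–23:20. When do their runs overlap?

First set merges to 09:50–15:00, 20:40–23:30.
Second set merges to 06:10–07:20, 07:40–08:20, 11:50–19:10, 22:30–23:20.
09:50–15:00 meets the second set on 11:50–15:00.
20:40–23:30 meets the second set on 22:30–23:20.

11:50–15:00, 22:30–23:20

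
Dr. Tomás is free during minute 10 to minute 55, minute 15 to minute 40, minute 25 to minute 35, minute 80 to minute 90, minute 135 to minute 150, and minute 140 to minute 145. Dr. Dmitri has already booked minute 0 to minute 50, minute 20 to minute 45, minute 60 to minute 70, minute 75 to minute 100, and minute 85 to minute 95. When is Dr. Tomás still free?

First set merges to minute 10 to minute 55, minute 80 to minute 90, minute 135 to minute 150.
Second set merges to minute 0 to minute 50, minute 60 to minute 70, minute 75 to minute 100.
minute 10 to minute 55 with B removed leaves minute 50 to minute 55.
minute 80 to minute 90 lies entirely inside B → drops out.
minute 135 to minute 150 is untouched.

minute 50 to minute 55, minute 135 to minute 150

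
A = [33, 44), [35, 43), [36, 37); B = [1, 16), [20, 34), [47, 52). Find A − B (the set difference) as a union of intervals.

[34, 44)

Merge the first list: [33, 44).
[33, 44) with B removed leaves [34, 44).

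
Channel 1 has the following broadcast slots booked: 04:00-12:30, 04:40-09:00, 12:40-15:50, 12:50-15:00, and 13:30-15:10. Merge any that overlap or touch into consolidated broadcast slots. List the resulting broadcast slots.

04:40–09:00 overlaps/touches 04:00–12:30 → extend to 04:00–12:30.
12:40–15:50 is disjoint → start new block.
12:50–15:00 overlaps/touches 12:40–15:50 → extend to 12:40–15:50.
13:30–15:10 overlaps/touches 12:40–15:50 → extend to 12:40–15:50.

04:00–12:30, 12:40–15:50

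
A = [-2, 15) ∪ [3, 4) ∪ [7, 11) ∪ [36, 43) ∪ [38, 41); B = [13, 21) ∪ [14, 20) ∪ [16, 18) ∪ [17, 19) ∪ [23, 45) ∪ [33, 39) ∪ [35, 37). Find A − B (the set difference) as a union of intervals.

[-2, 13)

A, merged: [-2, 15), [36, 43).
B, merged: [13, 21), [23, 45).
[-2, 15) \ B = [-2, 13).
[36, 43): entirely removed.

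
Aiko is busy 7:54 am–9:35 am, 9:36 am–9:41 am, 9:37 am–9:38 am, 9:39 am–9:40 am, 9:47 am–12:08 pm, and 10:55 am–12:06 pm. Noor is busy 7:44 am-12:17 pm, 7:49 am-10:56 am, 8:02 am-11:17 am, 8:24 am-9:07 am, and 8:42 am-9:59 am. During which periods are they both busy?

First set merges to 7:54 am-9:35 am, 9:36 am-9:41 am, 9:47 am-12:08 pm.
Second set merges to 7:44 am-12:17 pm.
7:54 am-9:35 am ∩ B → 7:54 am-9:35 am.
9:36 am-9:41 am ∩ B → 9:36 am-9:41 am.
9:47 am-12:08 pm ∩ B → 9:47 am-12:08 pm.

7:54 am-9:35 am, 9:36 am-9:41 am, 9:47 am-12:08 pm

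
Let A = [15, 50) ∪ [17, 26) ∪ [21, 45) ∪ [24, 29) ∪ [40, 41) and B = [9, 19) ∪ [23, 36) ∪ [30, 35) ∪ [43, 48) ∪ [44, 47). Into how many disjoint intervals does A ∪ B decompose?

1

First set merges to [15, 50).
Second set merges to [9, 19), [23, 36), [43, 48).
A ∪ B = [9, 50).
That is 1 disjoint piece.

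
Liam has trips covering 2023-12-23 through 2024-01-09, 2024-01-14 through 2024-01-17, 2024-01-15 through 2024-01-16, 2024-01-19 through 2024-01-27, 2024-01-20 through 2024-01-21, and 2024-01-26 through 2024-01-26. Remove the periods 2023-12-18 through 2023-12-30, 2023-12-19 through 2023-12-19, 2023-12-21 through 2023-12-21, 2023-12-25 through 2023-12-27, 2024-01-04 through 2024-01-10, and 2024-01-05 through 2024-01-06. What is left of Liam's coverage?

Merge the first list: 2023-12-23 through 2024-01-09, 2024-01-14 through 2024-01-17, 2024-01-19 through 2024-01-27.
Merge the second list: 2023-12-18 through 2023-12-30, 2024-01-04 through 2024-01-10.
2023-12-23 through 2024-01-09 with B removed leaves 2023-12-31 through 2024-01-03.
2024-01-14 through 2024-01-17 is untouched.
2024-01-19 through 2024-01-27 is untouched.

2023-12-31 through 2024-01-03, 2024-01-14 through 2024-01-17, 2024-01-19 through 2024-01-27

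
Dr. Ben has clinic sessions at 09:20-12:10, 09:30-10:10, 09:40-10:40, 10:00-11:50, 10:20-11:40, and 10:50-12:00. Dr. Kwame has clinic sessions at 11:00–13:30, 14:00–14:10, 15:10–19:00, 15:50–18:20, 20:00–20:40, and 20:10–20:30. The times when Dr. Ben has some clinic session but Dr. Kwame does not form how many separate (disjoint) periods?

1

Merge the first list: 09:20-12:10.
Merge the second list: 11:00-13:30, 14:00-14:10, 15:10-19:00, 20:00-20:40.
A \ B = 09:20-11:00.
That is 1 disjoint piece.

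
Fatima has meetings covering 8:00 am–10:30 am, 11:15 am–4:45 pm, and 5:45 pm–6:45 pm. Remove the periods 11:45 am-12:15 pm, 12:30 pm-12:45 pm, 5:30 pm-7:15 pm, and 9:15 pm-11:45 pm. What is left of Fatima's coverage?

8:00 am–10:30 am, 11:15 am–11:45 am, 12:15 pm–12:30 pm, 12:45 pm–4:45 pm

8:00 am–10:30 am: no B overlap → unchanged.
11:15 am–4:45 pm minus B → 11:15 am–11:45 am, 12:15 pm–12:30 pm, 12:45 pm–4:45 pm.
5:45 pm–6:45 pm: fully covered by B → removed.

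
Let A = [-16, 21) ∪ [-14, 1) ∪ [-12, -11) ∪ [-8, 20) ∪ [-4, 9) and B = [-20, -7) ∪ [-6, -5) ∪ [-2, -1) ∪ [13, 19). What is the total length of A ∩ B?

First set merges to [-16, 21).
A ∩ B = [-16, -7), [-6, -5), [-2, -1), [13, 19).
Total: 9 + 1 + 1 + 6 = 17.

17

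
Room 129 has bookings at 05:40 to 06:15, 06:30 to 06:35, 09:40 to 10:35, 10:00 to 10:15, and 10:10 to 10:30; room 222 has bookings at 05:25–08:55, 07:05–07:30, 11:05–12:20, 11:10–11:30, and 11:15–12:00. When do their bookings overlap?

05:40–06:15, 06:30–06:35

Merge the first list: 05:40–06:15, 06:30–06:35, 09:40–10:35.
Merge the second list: 05:25–08:55, 11:05–12:20.
05:40–06:15 ∩ B → 05:40–06:15.
06:30–06:35 ∩ B → 06:30–06:35.
09:40–10:35 meets no B interval.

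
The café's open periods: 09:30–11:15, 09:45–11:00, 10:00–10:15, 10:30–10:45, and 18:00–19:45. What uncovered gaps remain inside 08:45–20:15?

08:45–09:30, 11:15–18:00, 19:45–20:15

The merged coverage is 09:30–11:15, 18:00–19:45.
Gaps within 08:45–20:15: 08:45–09:30, 11:15–18:00, 19:45–20:15.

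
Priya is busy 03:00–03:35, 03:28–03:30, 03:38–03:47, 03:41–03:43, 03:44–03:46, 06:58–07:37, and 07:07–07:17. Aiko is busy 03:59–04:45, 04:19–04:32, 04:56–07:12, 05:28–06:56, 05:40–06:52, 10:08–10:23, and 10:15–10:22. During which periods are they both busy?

06:58–07:12

First set merges to 03:00–03:35, 03:38–03:47, 06:58–07:37.
Second set merges to 03:59–04:45, 04:56–07:12, 10:08–10:23.
03:00–03:35: no overlap with the second set.
03:38–03:47: no overlap with the second set.
06:58–07:37 meets the second set on 06:58–07:12.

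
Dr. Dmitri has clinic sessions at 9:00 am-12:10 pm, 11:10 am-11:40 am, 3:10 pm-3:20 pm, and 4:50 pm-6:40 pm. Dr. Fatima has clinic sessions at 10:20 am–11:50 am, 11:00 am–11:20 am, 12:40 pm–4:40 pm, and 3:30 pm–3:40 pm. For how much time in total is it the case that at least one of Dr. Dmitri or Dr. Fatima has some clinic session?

9 h

A, merged: 9:00 am–12:10 pm, 3:10 pm–3:20 pm, 4:50 pm–6:40 pm.
B, merged: 10:20 am–11:50 am, 12:40 pm–4:40 pm.
A ∪ B = 9:00 am–12:10 pm, 12:40 pm–4:40 pm, 4:50 pm–6:40 pm.
Total: 3 h 10 min + 4 h + 1 h 50 min = 9 h.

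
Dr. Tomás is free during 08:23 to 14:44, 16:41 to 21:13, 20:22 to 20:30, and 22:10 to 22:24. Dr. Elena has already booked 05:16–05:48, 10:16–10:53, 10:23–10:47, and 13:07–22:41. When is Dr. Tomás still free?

08:23-10:16, 10:53-13:07

A, merged: 08:23-14:44, 16:41-21:13, 22:10-22:24.
B, merged: 05:16-05:48, 10:16-10:53, 13:07-22:41.
08:23-14:44 \ B = 08:23-10:16, 10:53-13:07.
16:41-21:13: entirely removed.
22:10-22:24: entirely removed.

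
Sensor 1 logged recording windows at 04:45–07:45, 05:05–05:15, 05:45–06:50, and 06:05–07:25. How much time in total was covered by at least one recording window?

3 h

Merged: 04:45–07:45.
Length: 3 h.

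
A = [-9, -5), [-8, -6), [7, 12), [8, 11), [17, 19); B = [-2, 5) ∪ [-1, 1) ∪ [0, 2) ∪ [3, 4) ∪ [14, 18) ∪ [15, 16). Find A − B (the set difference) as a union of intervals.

[-9, -5) ∪ [7, 12) ∪ [18, 19)

First set merges to [-9, -5), [7, 12), [17, 19).
Second set merges to [-2, 5), [14, 18).
[-9, -5): no B overlap → unchanged.
[7, 12): no B overlap → unchanged.
[17, 19) minus B → [18, 19).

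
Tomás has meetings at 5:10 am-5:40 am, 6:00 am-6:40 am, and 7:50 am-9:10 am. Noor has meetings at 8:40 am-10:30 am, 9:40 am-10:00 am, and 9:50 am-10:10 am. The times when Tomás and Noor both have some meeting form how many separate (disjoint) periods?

1

Second set merges to 8:40 am–10:30 am.
A ∩ B = 8:40 am–9:10 am.
That is 1 disjoint piece.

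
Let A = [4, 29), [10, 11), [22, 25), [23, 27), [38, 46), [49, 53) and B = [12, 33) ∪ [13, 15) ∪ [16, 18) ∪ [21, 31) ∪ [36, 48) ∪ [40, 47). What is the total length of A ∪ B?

Merge the first list: [4, 29), [38, 46), [49, 53).
Merge the second list: [12, 33), [36, 48).
A ∪ B = [4, 33), [36, 48), [49, 53).
Total: 29 + 12 + 4 = 45.

45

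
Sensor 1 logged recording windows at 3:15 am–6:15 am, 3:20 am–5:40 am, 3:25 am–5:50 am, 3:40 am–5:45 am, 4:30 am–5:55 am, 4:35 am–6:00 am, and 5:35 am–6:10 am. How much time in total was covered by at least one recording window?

Merged: 3:15 am–6:15 am.
Length: 3 h.

3 h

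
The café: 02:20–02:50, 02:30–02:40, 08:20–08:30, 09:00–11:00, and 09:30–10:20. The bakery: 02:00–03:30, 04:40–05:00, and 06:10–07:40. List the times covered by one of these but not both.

Merge the first list: 02:20-02:50, 08:20-08:30, 09:00-11:00.
A \ B = 08:20-08:30, 09:00-11:00.
B \ A = 02:00-02:20, 02:50-03:30, 04:40-05:00, 06:10-07:40.
Union of the two gives the symmetric difference.

02:00-02:20, 02:50-03:30, 04:40-05:00, 06:10-07:40, 08:20-08:30, 09:00-11:00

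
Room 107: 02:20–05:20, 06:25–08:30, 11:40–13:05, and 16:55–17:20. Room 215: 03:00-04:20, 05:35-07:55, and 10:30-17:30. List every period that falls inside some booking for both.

02:20–05:20 meets the second set on 03:00–04:20.
06:25–08:30 meets the second set on 06:25–07:55.
11:40–13:05 meets the second set on 11:40–13:05.
16:55–17:20 meets the second set on 16:55–17:20.

03:00–04:20, 06:25–07:55, 11:40–13:05, 16:55–17:20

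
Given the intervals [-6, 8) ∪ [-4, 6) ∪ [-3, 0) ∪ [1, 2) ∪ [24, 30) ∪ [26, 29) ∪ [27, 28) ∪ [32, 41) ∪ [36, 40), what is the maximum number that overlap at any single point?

Walk the sorted start/end points keeping a running depth.
The depth first hits 3 at -3.

3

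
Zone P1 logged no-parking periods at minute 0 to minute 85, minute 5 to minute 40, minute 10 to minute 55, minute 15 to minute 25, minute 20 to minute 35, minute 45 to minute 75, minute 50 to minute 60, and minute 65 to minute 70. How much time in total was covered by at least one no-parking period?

85 minutes

Merged: minute 0 to minute 85.
Length: 85 minutes.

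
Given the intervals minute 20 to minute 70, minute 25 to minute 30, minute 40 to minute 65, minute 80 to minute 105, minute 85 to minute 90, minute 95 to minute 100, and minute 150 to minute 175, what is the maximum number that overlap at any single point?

2

Walk the sorted start/end points keeping a running depth.
The depth first hits 2 at minute 25.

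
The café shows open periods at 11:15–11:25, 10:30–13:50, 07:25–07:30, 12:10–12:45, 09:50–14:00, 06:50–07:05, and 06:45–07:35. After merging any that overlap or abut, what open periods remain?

06:45–07:35, 09:50–14:00

Sort by start: 06:45–07:35, 06:50–07:05, 07:25–07:30, 09:50–14:00, 10:30–13:50, 11:15–11:25, 12:10–12:45.
06:50–07:05 overlaps/touches 06:45–07:35 → extend to 06:45–07:35.
07:25–07:30 overlaps/touches 06:45–07:35 → extend to 06:45–07:35.
09:50–14:00 is disjoint → start new block.
10:30–13:50 overlaps/touches 09:50–14:00 → extend to 09:50–14:00.
11:15–11:25 overlaps/touches 09:50–14:00 → extend to 09:50–14:00.
12:10–12:45 overlaps/touches 09:50–14:00 → extend to 09:50–14:00.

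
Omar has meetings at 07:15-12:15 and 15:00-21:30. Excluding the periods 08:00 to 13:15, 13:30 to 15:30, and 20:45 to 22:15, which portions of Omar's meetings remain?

07:15–12:15 minus B → 07:15–08:00.
15:00–21:30 minus B → 15:30–20:45.

07:15–08:00, 15:30–20:45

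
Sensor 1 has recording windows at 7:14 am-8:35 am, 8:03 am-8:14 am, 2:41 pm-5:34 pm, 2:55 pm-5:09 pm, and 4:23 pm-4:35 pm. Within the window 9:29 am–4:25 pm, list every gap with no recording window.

After merging, the occupied span is 7:14 am–8:35 am, 2:41 pm–5:34 pm.
Gaps within 9:29 am–4:25 pm: 9:29 am–2:41 pm.

9:29 am–2:41 pm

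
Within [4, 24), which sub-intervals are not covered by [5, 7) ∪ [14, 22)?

Covered (merged): [5, 7), [14, 22).
Gaps within [4, 24): [4, 5), [7, 14), [22, 24).

[4, 5) ∪ [7, 14) ∪ [22, 24)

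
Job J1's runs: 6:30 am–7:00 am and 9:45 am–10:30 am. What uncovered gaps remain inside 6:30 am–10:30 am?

7:00 am–9:45 am

Covered (merged): 6:30 am–7:00 am, 9:45 am–10:30 am.
Gaps within 6:30 am–10:30 am: 7:00 am–9:45 am.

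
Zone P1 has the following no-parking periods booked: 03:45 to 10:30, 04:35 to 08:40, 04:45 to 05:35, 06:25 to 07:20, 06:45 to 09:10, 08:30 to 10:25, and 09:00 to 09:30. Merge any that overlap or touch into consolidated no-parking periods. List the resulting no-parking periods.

04:35–08:40 overlaps/touches 03:45–10:30 → extend to 03:45–10:30.
04:45–05:35 overlaps/touches 03:45–10:30 → extend to 03:45–10:30.
06:25–07:20 overlaps/touches 03:45–10:30 → extend to 03:45–10:30.
06:45–09:10 overlaps/touches 03:45–10:30 → extend to 03:45–10:30.
08:30–10:25 overlaps/touches 03:45–10:30 → extend to 03:45–10:30.
09:00–09:30 overlaps/touches 03:45–10:30 → extend to 03:45–10:30.

03:45–10:30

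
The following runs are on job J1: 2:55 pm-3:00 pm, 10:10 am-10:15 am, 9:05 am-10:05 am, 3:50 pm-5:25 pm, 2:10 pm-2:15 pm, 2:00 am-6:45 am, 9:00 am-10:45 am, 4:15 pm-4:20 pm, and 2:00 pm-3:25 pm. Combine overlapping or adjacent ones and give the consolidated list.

Sort by start: 2:00 am-6:45 am, 9:00 am-10:45 am, 9:05 am-10:05 am, 10:10 am-10:15 am, 2:00 pm-3:25 pm, 2:10 pm-2:15 pm, 2:55 pm-3:00 pm, 3:50 pm-5:25 pm, 4:15 pm-4:20 pm.
9:00 am-10:45 am is disjoint → start new block.
9:05 am-10:05 am overlaps/touches 9:00 am-10:45 am → extend to 9:00 am-10:45 am.
10:10 am-10:15 am overlaps/touches 9:00 am-10:45 am → extend to 9:00 am-10:45 am.
2:00 pm-3:25 pm is disjoint → start new block.
2:10 pm-2:15 pm overlaps/touches 2:00 pm-3:25 pm → extend to 2:00 pm-3:25 pm.
2:55 pm-3:00 pm overlaps/touches 2:00 pm-3:25 pm → extend to 2:00 pm-3:25 pm.
3:50 pm-5:25 pm is disjoint → start new block.
4:15 pm-4:20 pm overlaps/touches 3:50 pm-5:25 pm → extend to 3:50 pm-5:25 pm.

2:00 am-6:45 am, 9:00 am-10:45 am, 2:00 pm-3:25 pm, 3:50 pm-5:25 pm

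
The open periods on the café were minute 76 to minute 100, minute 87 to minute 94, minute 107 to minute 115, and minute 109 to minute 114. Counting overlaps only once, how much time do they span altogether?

Merged: minute 76 to minute 100, minute 107 to minute 115.
Lengths: 24 minutes + 8 minutes = 32 minutes.

32 minutes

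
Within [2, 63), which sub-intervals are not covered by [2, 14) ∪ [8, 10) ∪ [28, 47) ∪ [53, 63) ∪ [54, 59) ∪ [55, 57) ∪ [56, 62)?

The merged coverage is [2, 14), [28, 47), [53, 63).
Complement within [2, 63): [14, 28), [47, 53).

[14, 28) ∪ [47, 53)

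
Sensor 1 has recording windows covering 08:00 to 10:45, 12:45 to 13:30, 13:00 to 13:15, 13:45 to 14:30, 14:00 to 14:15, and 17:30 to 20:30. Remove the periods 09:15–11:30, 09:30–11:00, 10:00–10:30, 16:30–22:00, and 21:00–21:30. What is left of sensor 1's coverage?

Merge the first list: 08:00-10:45, 12:45-13:30, 13:45-14:30, 17:30-20:30.
Merge the second list: 09:15-11:30, 16:30-22:00.
08:00-10:45 minus B → 08:00-09:15.
12:45-13:30: no B overlap → unchanged.
13:45-14:30: no B overlap → unchanged.
17:30-20:30: fully covered by B → removed.

08:00-09:15, 12:45-13:30, 13:45-14:30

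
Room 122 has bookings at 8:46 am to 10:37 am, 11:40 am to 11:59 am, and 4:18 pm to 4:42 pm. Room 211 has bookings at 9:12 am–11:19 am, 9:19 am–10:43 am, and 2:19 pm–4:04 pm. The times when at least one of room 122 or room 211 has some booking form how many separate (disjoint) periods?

4

B, merged: 9:12 am–11:19 am, 2:19 pm–4:04 pm.
A ∪ B = 8:46 am–11:19 am, 11:40 am–11:59 am, 2:19 pm–4:04 pm, 4:18 pm–4:42 pm.
That is 4 disjoint pieces.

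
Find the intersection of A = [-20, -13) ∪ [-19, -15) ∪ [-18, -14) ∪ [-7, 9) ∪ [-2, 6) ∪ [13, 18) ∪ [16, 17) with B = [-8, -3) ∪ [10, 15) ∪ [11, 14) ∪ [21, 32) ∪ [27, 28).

First set merges to [-20, -13), [-7, 9), [13, 18).
Second set merges to [-8, -3), [10, 15), [21, 32).
[-20, -13) falls entirely outside B.
[-7, 9) overlaps B on [-7, -3).
[13, 18) overlaps B on [13, 15).

[-7, -3) ∪ [13, 15)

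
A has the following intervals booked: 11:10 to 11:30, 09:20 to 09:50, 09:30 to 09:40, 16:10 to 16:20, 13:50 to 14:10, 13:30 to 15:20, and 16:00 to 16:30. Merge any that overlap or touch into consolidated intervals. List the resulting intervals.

Sort by start: 09:20–09:50, 09:30–09:40, 11:10–11:30, 13:30–15:20, 13:50–14:10, 16:00–16:30, 16:10–16:20.
09:30–09:40 overlaps/touches 09:20–09:50 → extend to 09:20–09:50.
11:10–11:30 is disjoint → start new block.
13:30–15:20 is disjoint → start new block.
13:50–14:10 overlaps/touches 13:30–15:20 → extend to 13:30–15:20.
16:00–16:30 is disjoint → start new block.
16:10–16:20 overlaps/touches 16:00–16:30 → extend to 16:00–16:30.

09:20–09:50, 11:10–11:30, 13:30–15:20, 16:00–16:30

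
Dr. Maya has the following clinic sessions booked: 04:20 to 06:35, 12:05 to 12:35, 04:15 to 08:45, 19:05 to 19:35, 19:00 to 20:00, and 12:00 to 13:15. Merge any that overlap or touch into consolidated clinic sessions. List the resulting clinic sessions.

Sort by start: 04:15–08:45, 04:20–06:35, 12:00–13:15, 12:05–12:35, 19:00–20:00, 19:05–19:35.
04:20–06:35 overlaps/touches 04:15–08:45 → extend to 04:15–08:45.
12:00–13:15 is disjoint → start new block.
12:05–12:35 overlaps/touches 12:00–13:15 → extend to 12:00–13:15.
19:00–20:00 is disjoint → start new block.
19:05–19:35 overlaps/touches 19:00–20:00 → extend to 19:00–20:00.

04:15–08:45, 12:00–13:15, 19:00–20:00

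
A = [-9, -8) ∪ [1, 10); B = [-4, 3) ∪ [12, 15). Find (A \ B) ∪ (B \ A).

[-9, -8) ∪ [-4, 1) ∪ [3, 10) ∪ [12, 15)

A \ B = [-9, -8), [3, 10).
B \ A = [-4, 1), [12, 15).
Union of the two gives the symmetric difference.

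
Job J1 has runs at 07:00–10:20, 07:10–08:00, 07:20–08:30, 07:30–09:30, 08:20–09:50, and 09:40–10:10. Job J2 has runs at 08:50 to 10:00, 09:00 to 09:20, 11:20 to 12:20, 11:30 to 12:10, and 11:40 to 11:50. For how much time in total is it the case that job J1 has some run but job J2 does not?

A, merged: 07:00-10:20.
B, merged: 08:50-10:00, 11:20-12:20.
A \ B = 07:00-08:50, 10:00-10:20.
Total: 1 h 50 min + 20 min = 2 h 10 min.

2 h 10 min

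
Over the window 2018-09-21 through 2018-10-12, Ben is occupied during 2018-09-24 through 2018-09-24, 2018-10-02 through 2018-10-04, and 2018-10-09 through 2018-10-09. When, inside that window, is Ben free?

2018-09-21 through 2018-09-23, 2018-09-25 through 2018-10-01, 2018-10-05 through 2018-10-08, 2018-10-10 through 2018-10-12

Covered (merged): 2018-09-24 through 2018-09-24, 2018-10-02 through 2018-10-04, 2018-10-09 through 2018-10-09.
Gaps within 2018-09-21 through 2018-10-12: 2018-09-21 through 2018-09-23, 2018-09-25 through 2018-10-01, 2018-10-05 through 2018-10-08, 2018-10-10 through 2018-10-12.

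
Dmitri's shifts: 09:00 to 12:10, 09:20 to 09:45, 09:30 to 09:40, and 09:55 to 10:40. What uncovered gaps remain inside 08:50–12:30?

Covered (merged): 09:00–12:10.
Uncovered inside 08:50–12:30: 08:50–09:00, 12:10–12:30.

08:50–09:00, 12:10–12:30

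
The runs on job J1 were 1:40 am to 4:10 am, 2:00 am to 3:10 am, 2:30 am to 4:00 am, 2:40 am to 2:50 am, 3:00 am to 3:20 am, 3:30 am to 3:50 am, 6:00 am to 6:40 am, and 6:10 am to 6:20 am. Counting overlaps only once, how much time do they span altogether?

Merged: 1:40 am-4:10 am, 6:00 am-6:40 am.
Lengths: 2 h 30 min + 40 min = 3 h 10 min.

3 h 10 min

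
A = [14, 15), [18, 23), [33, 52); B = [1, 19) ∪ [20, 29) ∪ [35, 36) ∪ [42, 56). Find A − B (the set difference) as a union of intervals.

[19, 20) ∪ [33, 35) ∪ [36, 42)

[14, 15): fully covered by B → removed.
[18, 23) minus B → [19, 20).
[33, 52) minus B → [33, 35), [36, 42).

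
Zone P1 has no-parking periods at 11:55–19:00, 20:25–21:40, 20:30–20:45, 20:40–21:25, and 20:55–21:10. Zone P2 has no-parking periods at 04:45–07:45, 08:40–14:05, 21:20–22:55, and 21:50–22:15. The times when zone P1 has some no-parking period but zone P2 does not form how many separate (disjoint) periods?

First set merges to 11:55-19:00, 20:25-21:40.
Second set merges to 04:45-07:45, 08:40-14:05, 21:20-22:55.
A \ B = 14:05-19:00, 20:25-21:20.
That is 2 disjoint pieces.

2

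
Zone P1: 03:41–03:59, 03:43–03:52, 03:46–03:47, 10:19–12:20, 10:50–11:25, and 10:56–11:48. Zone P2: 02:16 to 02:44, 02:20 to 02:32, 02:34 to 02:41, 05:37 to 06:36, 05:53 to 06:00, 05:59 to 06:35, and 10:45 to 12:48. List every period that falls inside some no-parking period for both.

First set merges to 03:41–03:59, 10:19–12:20.
Second set merges to 02:16–02:44, 05:37–06:36, 10:45–12:48.
03:41–03:59: no overlap with the second set.
10:19–12:20 meets the second set on 10:45–12:20.

10:45–12:20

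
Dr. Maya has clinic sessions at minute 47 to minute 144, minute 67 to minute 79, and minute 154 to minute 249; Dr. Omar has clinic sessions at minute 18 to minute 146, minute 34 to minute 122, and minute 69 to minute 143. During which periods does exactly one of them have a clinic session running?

Merge the first list: minute 47 to minute 144, minute 154 to minute 249.
Merge the second list: minute 18 to minute 146.
Only in the first: minute 154 to minute 249.
Only in the second: minute 18 to minute 47, minute 144 to minute 146.
Together these are the periods covered by exactly one.

minute 18 to minute 47, minute 144 to minute 146, minute 154 to minute 249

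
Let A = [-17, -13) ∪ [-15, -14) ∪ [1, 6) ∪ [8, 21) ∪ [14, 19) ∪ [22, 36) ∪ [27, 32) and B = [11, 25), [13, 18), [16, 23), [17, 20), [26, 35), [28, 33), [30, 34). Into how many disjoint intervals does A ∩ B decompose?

A, merged: [-17, -13), [1, 6), [8, 21), [22, 36).
B, merged: [11, 25), [26, 35).
A ∩ B = [11, 21), [22, 25), [26, 35).
That is 3 disjoint pieces.

3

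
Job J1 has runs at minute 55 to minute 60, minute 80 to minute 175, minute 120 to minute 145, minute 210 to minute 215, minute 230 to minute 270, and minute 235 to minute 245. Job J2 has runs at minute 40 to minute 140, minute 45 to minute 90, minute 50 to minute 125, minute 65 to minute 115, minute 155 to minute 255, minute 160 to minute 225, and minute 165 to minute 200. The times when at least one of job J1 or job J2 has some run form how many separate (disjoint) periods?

Merge the first list: minute 55 to minute 60, minute 80 to minute 175, minute 210 to minute 215, minute 230 to minute 270.
Merge the second list: minute 40 to minute 140, minute 155 to minute 255.
A ∪ B = minute 40 to minute 270.
That is 1 disjoint piece.

1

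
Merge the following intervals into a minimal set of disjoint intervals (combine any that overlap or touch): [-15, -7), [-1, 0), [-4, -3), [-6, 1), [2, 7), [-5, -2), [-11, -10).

Sort by start: [-15, -7), [-11, -10), [-6, 1), [-5, -2), [-4, -3), [-1, 0), [2, 7).
[-11, -10) overlaps/touches [-15, -7) → extend to [-15, -7).
[-6, 1) is disjoint → start new block.
[-5, -2) overlaps/touches [-6, 1) → extend to [-6, 1).
[-4, -3) overlaps/touches [-6, 1) → extend to [-6, 1).
[-1, 0) overlaps/touches [-6, 1) → extend to [-6, 1).
[2, 7) is disjoint → start new block.

[-15, -7) ∪ [-6, 1) ∪ [2, 7)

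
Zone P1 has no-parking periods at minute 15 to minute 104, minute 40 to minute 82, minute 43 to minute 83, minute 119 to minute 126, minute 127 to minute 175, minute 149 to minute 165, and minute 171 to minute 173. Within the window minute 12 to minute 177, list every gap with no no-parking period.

minute 12 to minute 15, minute 104 to minute 119, minute 126 to minute 127, minute 175 to minute 177

The merged coverage is minute 15 to minute 104, minute 119 to minute 126, minute 127 to minute 175.
Gaps within minute 12 to minute 177: minute 12 to minute 15, minute 104 to minute 119, minute 126 to minute 127, minute 175 to minute 177.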